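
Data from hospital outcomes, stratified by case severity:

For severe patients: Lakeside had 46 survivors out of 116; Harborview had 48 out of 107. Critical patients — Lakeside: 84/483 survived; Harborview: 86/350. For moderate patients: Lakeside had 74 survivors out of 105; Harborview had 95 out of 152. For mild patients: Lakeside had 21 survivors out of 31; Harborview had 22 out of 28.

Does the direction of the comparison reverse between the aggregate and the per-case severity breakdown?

Severe: Lakeside 46/116 = 39.7%, Harborview 48/107 = 44.9% → Harborview
Critical: Lakeside 84/483 = 17.4%, Harborview 86/350 = 24.6% → Harborview
Moderate: Lakeside 74/105 = 70.5%, Harborview 95/152 = 62.5% → Lakeside
Mild: Lakeside 21/31 = 67.7%, Harborview 22/28 = 78.6% → Harborview
Overall: Lakeside 225/735 = 30.6%, Harborview 251/637 = 39.4% → Harborview
Neither sweeps: Lakeside wins 1 of 4 groups, Harborview wins 3. Harborview wins overall but not every group — no Simpson reversal.

No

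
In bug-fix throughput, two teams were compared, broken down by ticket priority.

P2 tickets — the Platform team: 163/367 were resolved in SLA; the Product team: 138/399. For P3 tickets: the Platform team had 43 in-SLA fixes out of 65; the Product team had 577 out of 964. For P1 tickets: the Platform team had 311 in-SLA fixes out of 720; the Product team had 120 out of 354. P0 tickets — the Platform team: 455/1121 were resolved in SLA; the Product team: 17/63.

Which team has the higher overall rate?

the Product team

P2: the Platform team 163/367 = 44.4%, the Product team 138/399 = 34.6% → the Platform team
P3: the Platform team 43/65 = 66.2%, the Product team 577/964 = 59.9% → the Platform team
P1: the Platform team 311/720 = 43.2%, the Product team 120/354 = 33.9% → the Platform team
P0: the Platform team 455/1121 = 40.6%, the Product team 17/63 = 27.0% → the Platform team
Overall: the Platform team 972/2273 = 42.8%, the Product team 852/1780 = 47.9% → the Product team
(The Platform team wins every ticket group but the Product team wins overall — the Platform team's tickets skew toward the low-rate P0 group.)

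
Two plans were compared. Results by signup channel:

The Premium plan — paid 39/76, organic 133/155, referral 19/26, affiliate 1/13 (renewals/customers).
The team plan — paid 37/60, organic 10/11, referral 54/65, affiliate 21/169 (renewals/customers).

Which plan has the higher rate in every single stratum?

Paid: the Premium plan 39/76 = 51.3%, the team plan 37/60 = 61.7% → the team plan
Organic: the Premium plan 133/155 = 85.8%, the team plan 10/11 = 90.9% → the team plan
Referral: the Premium plan 19/26 = 73.1%, the team plan 54/65 = 83.1% → the team plan
Affiliate: the Premium plan 1/13 = 7.7%, the team plan 21/169 = 12.4% → the team plan
The team plan has the higher rate in all 4 groups.

the team plan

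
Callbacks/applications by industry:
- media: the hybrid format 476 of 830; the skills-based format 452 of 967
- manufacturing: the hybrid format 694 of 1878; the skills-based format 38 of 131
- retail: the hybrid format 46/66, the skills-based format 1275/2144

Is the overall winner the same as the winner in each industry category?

Media: the hybrid format 476/830 = 57.3%, the skills-based format 452/967 = 46.7% → the hybrid format
Manufacturing: the hybrid format 694/1878 = 37.0%, the skills-based format 38/131 = 29.0% → the hybrid format
Retail: the hybrid format 46/66 = 69.7%, the skills-based format 1275/2144 = 59.5% → the hybrid format
Overall: the hybrid format 1216/2774 = 43.8%, the skills-based format 1765/3242 = 54.4% → the skills-based format
The hybrid format wins each industry group but the skills-based format wins overall — the comparison reverses. The hybrid format's applications skew toward manufacturing, which has a lower base rate.

No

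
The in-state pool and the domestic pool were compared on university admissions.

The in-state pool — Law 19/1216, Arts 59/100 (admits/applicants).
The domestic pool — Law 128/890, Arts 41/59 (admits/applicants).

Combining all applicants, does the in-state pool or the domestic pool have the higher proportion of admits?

Law: the in-state pool 19/1216 = 1.6%, the domestic pool 128/890 = 14.4% → the domestic pool
Arts: the in-state pool 59/100 = 59.0%, the domestic pool 41/59 = 69.5% → the domestic pool
Overall: the in-state pool 78/1316 = 5.9%, the domestic pool 169/949 = 17.8% → the domestic pool

the domestic pool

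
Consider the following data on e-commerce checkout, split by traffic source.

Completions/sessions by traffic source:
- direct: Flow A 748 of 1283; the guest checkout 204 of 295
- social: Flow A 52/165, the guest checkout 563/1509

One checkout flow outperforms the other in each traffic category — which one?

the guest checkout

Direct: Flow A 748/1283 = 58.3%, the guest checkout 204/295 = 69.2% → the guest checkout
Social: Flow A 52/165 = 31.5%, the guest checkout 563/1509 = 37.3% → the guest checkout
The guest checkout has the higher rate in both groups.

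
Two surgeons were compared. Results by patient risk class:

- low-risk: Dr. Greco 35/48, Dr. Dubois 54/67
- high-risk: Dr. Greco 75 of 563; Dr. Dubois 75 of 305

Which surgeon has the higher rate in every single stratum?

Dr. Dubois

Low-risk: Dr. Greco 35/48 = 72.9%, Dr. Dubois 54/67 = 80.6% → Dr. Dubois
High-risk: Dr. Greco 75/563 = 13.3%, Dr. Dubois 75/305 = 24.6% → Dr. Dubois
Dr. Dubois has the higher rate in both groups.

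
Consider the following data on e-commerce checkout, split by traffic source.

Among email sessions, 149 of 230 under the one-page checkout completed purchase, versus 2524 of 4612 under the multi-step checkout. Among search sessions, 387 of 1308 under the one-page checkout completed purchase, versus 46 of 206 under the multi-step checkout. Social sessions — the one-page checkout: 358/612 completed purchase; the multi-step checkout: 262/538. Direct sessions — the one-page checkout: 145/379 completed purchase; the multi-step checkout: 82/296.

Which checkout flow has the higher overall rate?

the multi-step checkout

Email: the one-page checkout 149/230 = 64.8%, the multi-step checkout 2524/4612 = 54.7% → the one-page checkout
Search: the one-page checkout 387/1308 = 29.6%, the multi-step checkout 46/206 = 22.3% → the one-page checkout
Social: the one-page checkout 358/612 = 58.5%, the multi-step checkout 262/538 = 48.7% → the one-page checkout
Direct: the one-page checkout 145/379 = 38.3%, the multi-step checkout 82/296 = 27.7% → the one-page checkout
Overall: the one-page checkout 1039/2529 = 41.1%, the multi-step checkout 2914/5652 = 51.6% → the multi-step checkout
(The one-page checkout wins every traffic group but the multi-step checkout wins overall — the one-page checkout's sessions skew toward the low-rate search group.)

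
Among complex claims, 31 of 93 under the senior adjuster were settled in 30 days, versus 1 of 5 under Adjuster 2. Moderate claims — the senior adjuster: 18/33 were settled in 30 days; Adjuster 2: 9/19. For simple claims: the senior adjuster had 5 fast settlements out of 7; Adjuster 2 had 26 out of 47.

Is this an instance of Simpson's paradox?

Complex: the senior adjuster 31/93 = 33.3%, Adjuster 2 1/5 = 20.0% → the senior adjuster
Moderate: the senior adjuster 18/33 = 54.5%, Adjuster 2 9/19 = 47.4% → the senior adjuster
Simple: the senior adjuster 5/7 = 71.4%, Adjuster 2 26/47 = 55.3% → the senior adjuster
Overall: the senior adjuster 54/133 = 40.6%, Adjuster 2 36/71 = 50.7% → Adjuster 2
The senior adjuster wins each claim group but Adjuster 2 wins overall — the comparison reverses. The senior adjuster's claims skew toward complex, which has a lower base rate.

Yes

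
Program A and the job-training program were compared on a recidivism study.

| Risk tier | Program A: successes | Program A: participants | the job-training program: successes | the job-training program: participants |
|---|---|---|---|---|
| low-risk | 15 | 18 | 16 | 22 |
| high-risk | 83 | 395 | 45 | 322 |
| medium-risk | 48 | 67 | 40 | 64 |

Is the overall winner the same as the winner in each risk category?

Yes

Low-risk: Program A 15/18 = 83.3%, the job-training program 16/22 = 72.7% → Program A
High-risk: Program A 83/395 = 21.0%, the job-training program 45/322 = 14.0% → Program A
Medium-risk: Program A 48/67 = 71.6%, the job-training program 40/64 = 62.5% → Program A
Overall: Program A 146/480 = 30.4%, the job-training program 101/408 = 24.8% → Program A
Program A wins overall and in every risk group — no reversal.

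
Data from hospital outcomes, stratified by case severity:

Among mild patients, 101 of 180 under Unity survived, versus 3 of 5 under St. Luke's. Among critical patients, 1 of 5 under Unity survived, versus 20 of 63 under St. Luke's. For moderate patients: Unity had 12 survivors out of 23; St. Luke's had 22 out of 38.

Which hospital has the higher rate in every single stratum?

St. Luke's

Mild: Unity 101/180 = 56.1%, St. Luke's 3/5 = 60.0% → St. Luke's
Critical: Unity 1/5 = 20.0%, St. Luke's 20/63 = 31.7% → St. Luke's
Moderate: Unity 12/23 = 52.2%, St. Luke's 22/38 = 57.9% → St. Luke's
St. Luke's has the higher rate in all 3 groups.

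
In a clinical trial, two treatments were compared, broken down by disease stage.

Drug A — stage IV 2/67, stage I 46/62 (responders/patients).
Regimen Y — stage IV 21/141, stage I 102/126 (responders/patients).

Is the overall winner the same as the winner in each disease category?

Yes

Stage IV: Drug A 2/67 = 3.0%, Regimen Y 21/141 = 14.9% → Regimen Y
Stage I: Drug A 46/62 = 74.2%, Regimen Y 102/126 = 81.0% → Regimen Y
Overall: Drug A 48/129 = 37.2%, Regimen Y 123/267 = 46.1% → Regimen Y
Regimen Y wins overall and in every disease group — no reversal.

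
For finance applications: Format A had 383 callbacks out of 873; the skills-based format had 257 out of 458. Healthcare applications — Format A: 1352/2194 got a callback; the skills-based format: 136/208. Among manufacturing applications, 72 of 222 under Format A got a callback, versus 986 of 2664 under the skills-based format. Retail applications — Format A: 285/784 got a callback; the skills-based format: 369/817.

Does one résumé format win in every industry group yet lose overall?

Finance: Format A 383/873 = 43.9%, the skills-based format 257/458 = 56.1% → the skills-based format
Healthcare: Format A 1352/2194 = 61.6%, the skills-based format 136/208 = 65.4% → the skills-based format
Manufacturing: Format A 72/222 = 32.4%, the skills-based format 986/2664 = 37.0% → the skills-based format
Retail: Format A 285/784 = 36.4%, the skills-based format 369/817 = 45.2% → the skills-based format
Overall: Format A 2092/4073 = 51.4%, the skills-based format 1748/4147 = 42.2% → Format A
The skills-based format wins each industry group but Format A wins overall — the comparison reverses. The skills-based format's applications skew toward manufacturing, which has a lower base rate.

Yes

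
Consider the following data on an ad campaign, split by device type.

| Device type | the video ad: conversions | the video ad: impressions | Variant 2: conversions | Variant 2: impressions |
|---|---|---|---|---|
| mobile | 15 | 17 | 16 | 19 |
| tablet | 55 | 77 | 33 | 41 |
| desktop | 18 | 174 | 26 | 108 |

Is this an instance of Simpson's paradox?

Mobile: the video ad 15/17 = 88.2%, Variant 2 16/19 = 84.2% → the video ad
Tablet: the video ad 55/77 = 71.4%, Variant 2 33/41 = 80.5% → Variant 2
Desktop: the video ad 18/174 = 10.3%, Variant 2 26/108 = 24.1% → Variant 2
Overall: the video ad 88/268 = 32.8%, Variant 2 75/168 = 44.6% → Variant 2
Neither sweeps: the video ad wins 1 of 3 groups, Variant 2 wins 2. Variant 2 wins overall but not every group — no Simpson reversal.

No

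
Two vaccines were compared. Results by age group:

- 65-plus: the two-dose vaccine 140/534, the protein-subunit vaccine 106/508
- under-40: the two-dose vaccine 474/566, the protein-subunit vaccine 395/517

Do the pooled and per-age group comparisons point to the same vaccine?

65-plus: the two-dose vaccine 140/534 = 26.2%, the protein-subunit vaccine 106/508 = 20.9% → the two-dose vaccine
Under-40: the two-dose vaccine 474/566 = 83.7%, the protein-subunit vaccine 395/517 = 76.4% → the two-dose vaccine
Overall: the two-dose vaccine 614/1100 = 55.8%, the protein-subunit vaccine 501/1025 = 48.9% → the two-dose vaccine
The two-dose vaccine wins overall and in every age group — no reversal.

Yes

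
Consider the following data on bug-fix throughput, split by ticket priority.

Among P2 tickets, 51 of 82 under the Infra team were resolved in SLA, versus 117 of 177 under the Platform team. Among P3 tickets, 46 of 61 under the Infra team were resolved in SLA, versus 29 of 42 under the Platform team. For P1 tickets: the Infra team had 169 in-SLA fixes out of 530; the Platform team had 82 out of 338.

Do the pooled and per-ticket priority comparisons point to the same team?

No

P2: the Infra team 51/82 = 62.2%, the Platform team 117/177 = 66.1% → the Platform team
P3: the Infra team 46/61 = 75.4%, the Platform team 29/42 = 69.0% → the Infra team
P1: the Infra team 169/530 = 31.9%, the Platform team 82/338 = 24.3% → the Infra team
Overall: the Infra team 266/673 = 39.5%, the Platform team 228/557 = 40.9% → the Platform team
Neither sweeps: the Infra team wins 2 of 3 groups, the Platform team wins 1. The Platform team wins overall but not every group — no Simpson reversal.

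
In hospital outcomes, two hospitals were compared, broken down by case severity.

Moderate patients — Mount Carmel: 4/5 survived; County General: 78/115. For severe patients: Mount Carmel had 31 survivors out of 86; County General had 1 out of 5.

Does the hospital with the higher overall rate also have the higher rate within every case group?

No

Moderate: Mount Carmel 4/5 = 80.0%, County General 78/115 = 67.8% → Mount Carmel
Severe: Mount Carmel 31/86 = 36.0%, County General 1/5 = 20.0% → Mount Carmel
Overall: Mount Carmel 35/91 = 38.5%, County General 79/120 = 65.8% → County General
Mount Carmel wins each case group but County General wins overall — the comparison reverses. Mount Carmel's patients skew toward severe, which has a lower base rate.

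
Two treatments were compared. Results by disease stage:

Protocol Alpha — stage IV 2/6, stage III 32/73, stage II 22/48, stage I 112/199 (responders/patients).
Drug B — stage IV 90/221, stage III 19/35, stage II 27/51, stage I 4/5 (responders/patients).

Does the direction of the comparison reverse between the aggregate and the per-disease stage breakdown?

Yes

Stage IV: Protocol Alpha 2/6 = 33.3%, Drug B 90/221 = 40.7% → Drug B
Stage III: Protocol Alpha 32/73 = 43.8%, Drug B 19/35 = 54.3% → Drug B
Stage II: Protocol Alpha 22/48 = 45.8%, Drug B 27/51 = 52.9% → Drug B
Stage I: Protocol Alpha 112/199 = 56.3%, Drug B 4/5 = 80.0% → Drug B
Overall: Protocol Alpha 168/326 = 51.5%, Drug B 140/312 = 44.9% → Protocol Alpha
Drug B wins each disease group but Protocol Alpha wins overall — the comparison reverses. Drug B's patients skew toward stage IV, which has a lower base rate.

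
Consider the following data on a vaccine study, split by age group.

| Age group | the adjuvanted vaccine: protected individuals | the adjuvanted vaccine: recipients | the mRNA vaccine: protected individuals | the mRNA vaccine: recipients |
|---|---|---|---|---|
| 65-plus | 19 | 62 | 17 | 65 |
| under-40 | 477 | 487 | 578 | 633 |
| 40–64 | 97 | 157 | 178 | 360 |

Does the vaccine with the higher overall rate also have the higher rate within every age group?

Yes

65-plus: the adjuvanted vaccine 19/62 = 30.6%, the mRNA vaccine 17/65 = 26.2% → the adjuvanted vaccine
Under-40: the adjuvanted vaccine 477/487 = 97.9%, the mRNA vaccine 578/633 = 91.3% → the adjuvanted vaccine
40–64: the adjuvanted vaccine 97/157 = 61.8%, the mRNA vaccine 178/360 = 49.4% → the adjuvanted vaccine
Overall: the adjuvanted vaccine 593/706 = 84.0%, the mRNA vaccine 773/1058 = 73.1% → the adjuvanted vaccine
The adjuvanted vaccine wins overall and in every age group — no reversal.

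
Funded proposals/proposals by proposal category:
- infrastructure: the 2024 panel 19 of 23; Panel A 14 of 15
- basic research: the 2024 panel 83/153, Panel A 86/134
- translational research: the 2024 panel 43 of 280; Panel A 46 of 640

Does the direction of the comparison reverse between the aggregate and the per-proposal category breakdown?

Infrastructure: the 2024 panel 19/23 = 82.6%, Panel A 14/15 = 93.3% → Panel A
Basic research: the 2024 panel 83/153 = 54.2%, Panel A 86/134 = 64.2% → Panel A
Translational research: the 2024 panel 43/280 = 15.4%, Panel A 46/640 = 7.2% → the 2024 panel
Overall: the 2024 panel 145/456 = 31.8%, Panel A 146/789 = 18.5% → the 2024 panel
Neither sweeps: the 2024 panel wins 1 of 3 groups, Panel A wins 2. The 2024 panel wins overall but not every group — no Simpson reversal.

No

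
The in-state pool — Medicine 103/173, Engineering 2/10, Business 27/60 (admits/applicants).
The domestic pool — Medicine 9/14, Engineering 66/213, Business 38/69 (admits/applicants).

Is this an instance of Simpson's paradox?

Medicine: the in-state pool 103/173 = 59.5%, the domestic pool 9/14 = 64.3% → the domestic pool
Engineering: the in-state pool 2/10 = 20.0%, the domestic pool 66/213 = 31.0% → the domestic pool
Business: the in-state pool 27/60 = 45.0%, the domestic pool 38/69 = 55.1% → the domestic pool
Overall: the in-state pool 132/243 = 54.3%, the domestic pool 113/296 = 38.2% → the in-state pool
The domestic pool wins each department group but the in-state pool wins overall — the comparison reverses. The domestic pool's applicants skew toward Engineering, which has a lower base rate.

Yes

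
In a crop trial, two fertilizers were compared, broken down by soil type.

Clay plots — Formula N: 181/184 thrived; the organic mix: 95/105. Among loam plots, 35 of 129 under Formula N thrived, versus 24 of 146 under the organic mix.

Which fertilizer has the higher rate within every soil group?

Formula N

Clay: Formula N 181/184 = 98.4%, the organic mix 95/105 = 90.5% → Formula N
Loam: Formula N 35/129 = 27.1%, the organic mix 24/146 = 16.4% → Formula N
Formula N has the higher rate in both groups.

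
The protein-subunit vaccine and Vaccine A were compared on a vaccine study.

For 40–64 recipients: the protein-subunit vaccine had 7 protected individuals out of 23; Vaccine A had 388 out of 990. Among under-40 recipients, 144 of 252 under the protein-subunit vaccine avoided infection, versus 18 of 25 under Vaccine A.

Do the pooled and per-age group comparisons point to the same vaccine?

No

40–64: the protein-subunit vaccine 7/23 = 30.4%, Vaccine A 388/990 = 39.2% → Vaccine A
Under-40: the protein-subunit vaccine 144/252 = 57.1%, Vaccine A 18/25 = 72.0% → Vaccine A
Overall: the protein-subunit vaccine 151/275 = 54.9%, Vaccine A 406/1015 = 40.0% → the protein-subunit vaccine
Vaccine A wins each age group but the protein-subunit vaccine wins overall — the comparison reverses. Vaccine A's recipients skew toward 40–64, which has a lower base rate.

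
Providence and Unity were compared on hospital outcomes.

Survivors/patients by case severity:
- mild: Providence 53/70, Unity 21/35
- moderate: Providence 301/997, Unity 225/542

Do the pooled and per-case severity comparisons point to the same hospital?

No

Mild: Providence 53/70 = 75.7%, Unity 21/35 = 60.0% → Providence
Moderate: Providence 301/997 = 30.2%, Unity 225/542 = 41.5% → Unity
Overall: Providence 354/1067 = 33.2%, Unity 246/577 = 42.6% → Unity
Neither sweeps: Providence wins 1 of 2 groups, Unity wins 1. Unity wins overall but not every group — no Simpson reversal.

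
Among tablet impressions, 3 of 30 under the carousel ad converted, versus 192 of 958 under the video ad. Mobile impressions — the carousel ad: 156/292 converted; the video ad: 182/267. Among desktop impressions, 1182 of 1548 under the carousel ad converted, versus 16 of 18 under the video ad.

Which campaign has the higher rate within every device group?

the video ad

Tablet: the carousel ad 3/30 = 10.0%, the video ad 192/958 = 20.0% → the video ad
Mobile: the carousel ad 156/292 = 53.4%, the video ad 182/267 = 68.2% → the video ad
Desktop: the carousel ad 1182/1548 = 76.4%, the video ad 16/18 = 88.9% → the video ad
The video ad has the higher rate in all 3 groups.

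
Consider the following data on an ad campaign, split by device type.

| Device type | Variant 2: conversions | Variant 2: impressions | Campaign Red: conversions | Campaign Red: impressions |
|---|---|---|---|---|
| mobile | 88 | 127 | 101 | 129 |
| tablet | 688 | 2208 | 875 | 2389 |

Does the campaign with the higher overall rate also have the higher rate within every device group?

Yes

Mobile: Variant 2 88/127 = 69.3%, Campaign Red 101/129 = 78.3% → Campaign Red
Tablet: Variant 2 688/2208 = 31.2%, Campaign Red 875/2389 = 36.6% → Campaign Red
Overall: Variant 2 776/2335 = 33.2%, Campaign Red 976/2518 = 38.8% → Campaign Red
Campaign Red wins overall and in every device group — no reversal.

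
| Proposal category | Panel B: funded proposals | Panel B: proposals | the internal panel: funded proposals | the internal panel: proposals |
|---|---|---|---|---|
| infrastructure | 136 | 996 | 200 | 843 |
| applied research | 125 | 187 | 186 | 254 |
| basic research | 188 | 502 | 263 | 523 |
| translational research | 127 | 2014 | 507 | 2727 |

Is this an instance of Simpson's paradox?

No

Infrastructure: Panel B 136/996 = 13.7%, the internal panel 200/843 = 23.7% → the internal panel
Applied research: Panel B 125/187 = 66.8%, the internal panel 186/254 = 73.2% → the internal panel
Basic research: Panel B 188/502 = 37.5%, the internal panel 263/523 = 50.3% → the internal panel
Translational research: Panel B 127/2014 = 6.3%, the internal panel 507/2727 = 18.6% → the internal panel
Overall: Panel B 576/3699 = 15.6%, the internal panel 1156/4347 = 26.6% → the internal panel
The internal panel wins overall and in every proposal group — no reversal.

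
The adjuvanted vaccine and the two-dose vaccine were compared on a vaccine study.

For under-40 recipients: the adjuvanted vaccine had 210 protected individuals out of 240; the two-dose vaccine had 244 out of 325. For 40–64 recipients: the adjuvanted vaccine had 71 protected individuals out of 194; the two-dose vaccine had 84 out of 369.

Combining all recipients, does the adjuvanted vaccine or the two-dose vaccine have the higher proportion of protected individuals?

the adjuvanted vaccine

Under-40: the adjuvanted vaccine 210/240 = 87.5%, the two-dose vaccine 244/325 = 75.1% → the adjuvanted vaccine
40–64: the adjuvanted vaccine 71/194 = 36.6%, the two-dose vaccine 84/369 = 22.8% → the adjuvanted vaccine
Overall: the adjuvanted vaccine 281/434 = 64.7%, the two-dose vaccine 328/694 = 47.3% → the adjuvanted vaccine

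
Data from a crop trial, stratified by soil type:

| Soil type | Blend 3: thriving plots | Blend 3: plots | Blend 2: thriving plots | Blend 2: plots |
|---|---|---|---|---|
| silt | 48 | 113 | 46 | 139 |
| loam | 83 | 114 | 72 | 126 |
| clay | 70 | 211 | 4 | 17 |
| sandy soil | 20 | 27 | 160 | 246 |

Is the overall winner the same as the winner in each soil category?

Silt: Blend 3 48/113 = 42.5%, Blend 2 46/139 = 33.1% → Blend 3
Loam: Blend 3 83/114 = 72.8%, Blend 2 72/126 = 57.1% → Blend 3
Clay: Blend 3 70/211 = 33.2%, Blend 2 4/17 = 23.5% → Blend 3
Sandy soil: Blend 3 20/27 = 74.1%, Blend 2 160/246 = 65.0% → Blend 3
Overall: Blend 3 221/465 = 47.5%, Blend 2 282/528 = 53.4% → Blend 2
Blend 3 wins each soil group but Blend 2 wins overall — the comparison reverses. Blend 3's plots skew toward clay, which has a lower base rate.

No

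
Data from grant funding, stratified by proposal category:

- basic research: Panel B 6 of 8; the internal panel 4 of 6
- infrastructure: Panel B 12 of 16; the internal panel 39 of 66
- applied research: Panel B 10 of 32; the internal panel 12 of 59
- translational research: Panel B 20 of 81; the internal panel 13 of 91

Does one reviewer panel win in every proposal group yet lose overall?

Basic research: Panel B 6/8 = 75.0%, the internal panel 4/6 = 66.7% → Panel B
Infrastructure: Panel B 12/16 = 75.0%, the internal panel 39/66 = 59.1% → Panel B
Applied research: Panel B 10/32 = 31.2%, the internal panel 12/59 = 20.3% → Panel B
Translational research: Panel B 20/81 = 24.7%, the internal panel 13/91 = 14.3% → Panel B
Overall: Panel B 48/137 = 35.0%, the internal panel 68/222 = 30.6% → Panel B
Panel B wins overall and in every proposal group — no reversal.

No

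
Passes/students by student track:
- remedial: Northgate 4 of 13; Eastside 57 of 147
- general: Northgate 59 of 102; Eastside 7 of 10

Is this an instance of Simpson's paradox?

Yes

Remedial: Northgate 4/13 = 30.8%, Eastside 57/147 = 38.8% → Eastside
General: Northgate 59/102 = 57.8%, Eastside 7/10 = 70.0% → Eastside
Overall: Northgate 63/115 = 54.8%, Eastside 64/157 = 40.8% → Northgate
Eastside wins each student group but Northgate wins overall — the comparison reverses. Eastside's students skew toward remedial, which has a lower base rate.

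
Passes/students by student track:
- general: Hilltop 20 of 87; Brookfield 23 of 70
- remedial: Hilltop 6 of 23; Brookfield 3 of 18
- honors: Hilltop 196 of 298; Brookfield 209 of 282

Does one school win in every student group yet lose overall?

General: Hilltop 20/87 = 23.0%, Brookfield 23/70 = 32.9% → Brookfield
Remedial: Hilltop 6/23 = 26.1%, Brookfield 3/18 = 16.7% → Hilltop
Honors: Hilltop 196/298 = 65.8%, Brookfield 209/282 = 74.1% → Brookfield
Overall: Hilltop 222/408 = 54.4%, Brookfield 235/370 = 63.5% → Brookfield
Neither sweeps: Hilltop wins 1 of 3 groups, Brookfield wins 2. Brookfield wins overall but not every group — no Simpson reversal.

No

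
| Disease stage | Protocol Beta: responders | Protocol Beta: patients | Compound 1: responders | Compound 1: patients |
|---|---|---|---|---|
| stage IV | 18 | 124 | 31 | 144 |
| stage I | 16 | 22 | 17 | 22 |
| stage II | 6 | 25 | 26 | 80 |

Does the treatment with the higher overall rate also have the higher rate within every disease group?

Stage IV: Protocol Beta 18/124 = 14.5%, Compound 1 31/144 = 21.5% → Compound 1
Stage I: Protocol Beta 16/22 = 72.7%, Compound 1 17/22 = 77.3% → Compound 1
Stage II: Protocol Beta 6/25 = 24.0%, Compound 1 26/80 = 32.5% → Compound 1
Overall: Protocol Beta 40/171 = 23.4%, Compound 1 74/246 = 30.1% → Compound 1
Compound 1 wins overall and in every disease group — no reversal.

Yes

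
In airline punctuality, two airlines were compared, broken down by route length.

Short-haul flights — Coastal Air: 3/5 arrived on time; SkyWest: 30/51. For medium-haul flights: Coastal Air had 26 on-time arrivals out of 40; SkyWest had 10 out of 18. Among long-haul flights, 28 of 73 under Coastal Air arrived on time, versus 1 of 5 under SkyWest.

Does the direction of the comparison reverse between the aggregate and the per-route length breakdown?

Yes

Short-haul: Coastal Air 3/5 = 60.0%, SkyWest 30/51 = 58.8% → Coastal Air
Medium-haul: Coastal Air 26/40 = 65.0%, SkyWest 10/18 = 55.6% → Coastal Air
Long-haul: Coastal Air 28/73 = 38.4%, SkyWest 1/5 = 20.0% → Coastal Air
Overall: Coastal Air 57/118 = 48.3%, SkyWest 41/74 = 55.4% → SkyWest
Coastal Air wins each route group but SkyWest wins overall — the comparison reverses. Coastal Air's flights skew toward long-haul, which has a lower base rate.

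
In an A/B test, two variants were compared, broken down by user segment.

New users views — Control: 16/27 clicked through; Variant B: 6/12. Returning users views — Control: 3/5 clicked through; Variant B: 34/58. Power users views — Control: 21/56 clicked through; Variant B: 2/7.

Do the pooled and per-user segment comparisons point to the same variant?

New users: Control 16/27 = 59.3%, Variant B 6/12 = 50.0% → Control
Returning users: Control 3/5 = 60.0%, Variant B 34/58 = 58.6% → Control
Power users: Control 21/56 = 37.5%, Variant B 2/7 = 28.6% → Control
Overall: Control 40/88 = 45.5%, Variant B 42/77 = 54.5% → Variant B
Control wins each user group but Variant B wins overall — the comparison reverses. Control's views skew toward power users, which has a lower base rate.

No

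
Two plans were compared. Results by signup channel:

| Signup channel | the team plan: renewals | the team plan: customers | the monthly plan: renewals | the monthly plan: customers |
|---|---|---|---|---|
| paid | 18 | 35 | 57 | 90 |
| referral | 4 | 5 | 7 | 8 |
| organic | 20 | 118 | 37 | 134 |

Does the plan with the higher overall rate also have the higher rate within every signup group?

Yes

Paid: the team plan 18/35 = 51.4%, the monthly plan 57/90 = 63.3% → the monthly plan
Referral: the team plan 4/5 = 80.0%, the monthly plan 7/8 = 87.5% → the monthly plan
Organic: the team plan 20/118 = 16.9%, the monthly plan 37/134 = 27.6% → the monthly plan
Overall: the team plan 42/158 = 26.6%, the monthly plan 101/232 = 43.5% → the monthly plan
The monthly plan wins overall and in every signup group — no reversal.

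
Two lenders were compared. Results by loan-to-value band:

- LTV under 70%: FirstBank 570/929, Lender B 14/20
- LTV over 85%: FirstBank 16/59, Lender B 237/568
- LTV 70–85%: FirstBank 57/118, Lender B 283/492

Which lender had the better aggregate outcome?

FirstBank

LTV under 70%: FirstBank 570/929 = 61.4%, Lender B 14/20 = 70.0% → Lender B
LTV over 85%: FirstBank 16/59 = 27.1%, Lender B 237/568 = 41.7% → Lender B
LTV 70–85%: FirstBank 57/118 = 48.3%, Lender B 283/492 = 57.5% → Lender B
Overall: FirstBank 643/1106 = 58.1%, Lender B 534/1080 = 49.4% → FirstBank
(Lender B wins every loan-to-value group but FirstBank wins overall — Lender B's loans skew toward the low-rate LTV over 85% group.)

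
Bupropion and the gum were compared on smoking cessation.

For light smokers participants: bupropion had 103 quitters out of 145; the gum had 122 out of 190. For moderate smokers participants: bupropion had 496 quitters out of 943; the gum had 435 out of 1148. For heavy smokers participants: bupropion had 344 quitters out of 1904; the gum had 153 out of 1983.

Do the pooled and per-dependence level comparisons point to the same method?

Light smokers: bupropion 103/145 = 71.0%, the gum 122/190 = 64.2% → bupropion
Moderate smokers: bupropion 496/943 = 52.6%, the gum 435/1148 = 37.9% → bupropion
Heavy smokers: bupropion 344/1904 = 18.1%, the gum 153/1983 = 7.7% → bupropion
Overall: bupropion 943/2992 = 31.5%, the gum 710/3321 = 21.4% → bupropion
Bupropion wins overall and in every dependence group — no reversal.

Yes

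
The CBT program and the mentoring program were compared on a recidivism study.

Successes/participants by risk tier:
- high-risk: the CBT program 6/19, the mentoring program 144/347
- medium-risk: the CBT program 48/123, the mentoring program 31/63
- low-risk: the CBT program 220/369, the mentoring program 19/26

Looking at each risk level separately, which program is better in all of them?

High-risk: the CBT program 6/19 = 31.6%, the mentoring program 144/347 = 41.5% → the mentoring program
Medium-risk: the CBT program 48/123 = 39.0%, the mentoring program 31/63 = 49.2% → the mentoring program
Low-risk: the CBT program 220/369 = 59.6%, the mentoring program 19/26 = 73.1% → the mentoring program
The mentoring program has the higher rate in all 3 groups.

the mentoring program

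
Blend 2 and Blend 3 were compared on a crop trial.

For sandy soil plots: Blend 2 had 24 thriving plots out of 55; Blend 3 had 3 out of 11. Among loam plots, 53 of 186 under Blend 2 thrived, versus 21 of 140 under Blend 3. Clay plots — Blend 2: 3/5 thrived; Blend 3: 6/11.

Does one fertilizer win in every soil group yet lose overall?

Sandy soil: Blend 2 24/55 = 43.6%, Blend 3 3/11 = 27.3% → Blend 2
Loam: Blend 2 53/186 = 28.5%, Blend 3 21/140 = 15.0% → Blend 2
Clay: Blend 2 3/5 = 60.0%, Blend 3 6/11 = 54.5% → Blend 2
Overall: Blend 2 80/246 = 32.5%, Blend 3 30/162 = 18.5% → Blend 2
Blend 2 wins overall and in every soil group — no reversal.

No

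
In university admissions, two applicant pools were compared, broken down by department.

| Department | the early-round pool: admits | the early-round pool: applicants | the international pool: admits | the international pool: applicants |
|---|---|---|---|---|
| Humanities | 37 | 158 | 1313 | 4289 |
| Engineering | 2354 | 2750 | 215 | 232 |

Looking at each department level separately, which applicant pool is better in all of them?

the international pool

Humanities: the early-round pool 37/158 = 23.4%, the international pool 1313/4289 = 30.6% → the international pool
Engineering: the early-round pool 2354/2750 = 85.6%, the international pool 215/232 = 92.7% → the international pool
The international pool has the higher rate in both groups.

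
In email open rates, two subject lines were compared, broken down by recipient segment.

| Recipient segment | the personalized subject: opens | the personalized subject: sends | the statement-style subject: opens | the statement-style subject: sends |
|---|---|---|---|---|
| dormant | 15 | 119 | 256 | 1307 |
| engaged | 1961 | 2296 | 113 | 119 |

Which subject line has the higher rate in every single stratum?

the statement-style subject

Dormant: the personalized subject 15/119 = 12.6%, the statement-style subject 256/1307 = 19.6% → the statement-style subject
Engaged: the personalized subject 1961/2296 = 85.4%, the statement-style subject 113/119 = 95.0% → the statement-style subject
The statement-style subject has the higher rate in both groups.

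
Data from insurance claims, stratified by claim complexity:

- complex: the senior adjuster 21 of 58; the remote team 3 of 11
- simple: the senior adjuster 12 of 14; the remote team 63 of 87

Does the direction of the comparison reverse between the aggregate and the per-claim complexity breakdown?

Complex: the senior adjuster 21/58 = 36.2%, the remote team 3/11 = 27.3% → the senior adjuster
Simple: the senior adjuster 12/14 = 85.7%, the remote team 63/87 = 72.4% → the senior adjuster
Overall: the senior adjuster 33/72 = 45.8%, the remote team 66/98 = 67.3% → the remote team
The senior adjuster wins each claim group but the remote team wins overall — the comparison reverses. The senior adjuster's claims skew toward complex, which has a lower base rate.

Yes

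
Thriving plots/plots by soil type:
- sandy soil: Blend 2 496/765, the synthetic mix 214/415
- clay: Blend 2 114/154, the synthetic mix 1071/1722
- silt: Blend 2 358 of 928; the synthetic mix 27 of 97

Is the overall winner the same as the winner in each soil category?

Sandy soil: Blend 2 496/765 = 64.8%, the synthetic mix 214/415 = 51.6% → Blend 2
Clay: Blend 2 114/154 = 74.0%, the synthetic mix 1071/1722 = 62.2% → Blend 2
Silt: Blend 2 358/928 = 38.6%, the synthetic mix 27/97 = 27.8% → Blend 2
Overall: Blend 2 968/1847 = 52.4%, the synthetic mix 1312/2234 = 58.7% → the synthetic mix
Blend 2 wins each soil group but the synthetic mix wins overall — the comparison reverses. Blend 2's plots skew toward silt, which has a lower base rate.

No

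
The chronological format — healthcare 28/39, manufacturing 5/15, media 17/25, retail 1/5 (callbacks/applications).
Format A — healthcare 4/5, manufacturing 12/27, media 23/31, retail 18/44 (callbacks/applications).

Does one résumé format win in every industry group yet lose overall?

Healthcare: the chronological format 28/39 = 71.8%, Format A 4/5 = 80.0% → Format A
Manufacturing: the chronological format 5/15 = 33.3%, Format A 12/27 = 44.4% → Format A
Media: the chronological format 17/25 = 68.0%, Format A 23/31 = 74.2% → Format A
Retail: the chronological format 1/5 = 20.0%, Format A 18/44 = 40.9% → Format A
Overall: the chronological format 51/84 = 60.7%, Format A 57/107 = 53.3% → the chronological format
Format A wins each industry group but the chronological format wins overall — the comparison reverses. Format A's applications skew toward retail, which has a lower base rate.

Yes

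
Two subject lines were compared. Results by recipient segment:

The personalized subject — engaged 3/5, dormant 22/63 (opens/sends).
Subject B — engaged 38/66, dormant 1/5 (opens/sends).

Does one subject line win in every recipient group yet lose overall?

Engaged: the personalized subject 3/5 = 60.0%, Subject B 38/66 = 57.6% → the personalized subject
Dormant: the personalized subject 22/63 = 34.9%, Subject B 1/5 = 20.0% → the personalized subject
Overall: the personalized subject 25/68 = 36.8%, Subject B 39/71 = 54.9% → Subject B
The personalized subject wins each recipient group but Subject B wins overall — the comparison reverses. The personalized subject's sends skew toward dormant, which has a lower base rate.

Yes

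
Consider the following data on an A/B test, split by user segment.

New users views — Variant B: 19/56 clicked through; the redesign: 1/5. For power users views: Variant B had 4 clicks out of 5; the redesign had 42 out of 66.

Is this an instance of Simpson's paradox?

New users: Variant B 19/56 = 33.9%, the redesign 1/5 = 20.0% → Variant B
Power users: Variant B 4/5 = 80.0%, the redesign 42/66 = 63.6% → Variant B
Overall: Variant B 23/61 = 37.7%, the redesign 43/71 = 60.6% → the redesign
Variant B wins each user group but the redesign wins overall — the comparison reverses. Variant B's views skew toward new users, which has a lower base rate.

Yes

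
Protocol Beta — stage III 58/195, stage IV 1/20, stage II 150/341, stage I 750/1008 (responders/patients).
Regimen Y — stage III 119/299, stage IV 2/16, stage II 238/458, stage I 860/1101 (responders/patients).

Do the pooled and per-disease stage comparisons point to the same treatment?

Yes

Stage III: Protocol Beta 58/195 = 29.7%, Regimen Y 119/299 = 39.8% → Regimen Y
Stage IV: Protocol Beta 1/20 = 5.0%, Regimen Y 2/16 = 12.5% → Regimen Y
Stage II: Protocol Beta 150/341 = 44.0%, Regimen Y 238/458 = 52.0% → Regimen Y
Stage I: Protocol Beta 750/1008 = 74.4%, Regimen Y 860/1101 = 78.1% → Regimen Y
Overall: Protocol Beta 959/1564 = 61.3%, Regimen Y 1219/1874 = 65.0% → Regimen Y
Regimen Y wins overall and in every disease group — no reversal.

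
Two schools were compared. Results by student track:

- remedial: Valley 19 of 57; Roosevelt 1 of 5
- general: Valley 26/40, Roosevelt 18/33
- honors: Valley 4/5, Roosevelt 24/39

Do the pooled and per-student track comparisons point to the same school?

No

Remedial: Valley 19/57 = 33.3%, Roosevelt 1/5 = 20.0% → Valley
General: Valley 26/40 = 65.0%, Roosevelt 18/33 = 54.5% → Valley
Honors: Valley 4/5 = 80.0%, Roosevelt 24/39 = 61.5% → Valley
Overall: Valley 49/102 = 48.0%, Roosevelt 43/77 = 55.8% → Roosevelt
Valley wins each student group but Roosevelt wins overall — the comparison reverses. Valley's students skew toward remedial, which has a lower base rate.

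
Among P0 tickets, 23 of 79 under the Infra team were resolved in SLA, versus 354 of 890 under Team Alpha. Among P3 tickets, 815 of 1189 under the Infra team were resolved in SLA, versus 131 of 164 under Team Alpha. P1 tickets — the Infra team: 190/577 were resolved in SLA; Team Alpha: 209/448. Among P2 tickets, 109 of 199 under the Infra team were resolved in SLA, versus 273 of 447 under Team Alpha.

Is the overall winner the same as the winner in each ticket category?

No

P0: the Infra team 23/79 = 29.1%, Team Alpha 354/890 = 39.8% → Team Alpha
P3: the Infra team 815/1189 = 68.5%, Team Alpha 131/164 = 79.9% → Team Alpha
P1: the Infra team 190/577 = 32.9%, Team Alpha 209/448 = 46.7% → Team Alpha
P2: the Infra team 109/199 = 54.8%, Team Alpha 273/447 = 61.1% → Team Alpha
Overall: the Infra team 1137/2044 = 55.6%, Team Alpha 967/1949 = 49.6% → the Infra team
Team Alpha wins each ticket group but the Infra team wins overall — the comparison reverses. Team Alpha's tickets skew toward P0, which has a lower base rate.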